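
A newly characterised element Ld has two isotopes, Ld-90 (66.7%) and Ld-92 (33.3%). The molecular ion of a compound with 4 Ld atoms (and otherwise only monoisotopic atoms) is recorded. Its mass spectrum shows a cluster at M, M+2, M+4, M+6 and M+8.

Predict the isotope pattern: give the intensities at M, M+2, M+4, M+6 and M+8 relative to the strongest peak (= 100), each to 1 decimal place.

50.1 : 100.0 : 74.9 : 24.9 : 3.1

Expanding (0.667 + 0.333)^4:
P(M) = 0.667^4 = 0.197926
P(M+2) = 4 × 0.667^3 × 0.333^1 = 0.395259
P(M+4) = 6 × 0.667^2 × 0.333^2 = 0.296000
P(M+6) = 4 × 0.667^1 × 0.333^3 = 0.098519
P(M+8) = 0.333^4 = 0.012296
The M+2 peak is largest (0.395259); scaling to 100 gives 50.1 : 100.0 : 74.9 : 24.9 : 3.1.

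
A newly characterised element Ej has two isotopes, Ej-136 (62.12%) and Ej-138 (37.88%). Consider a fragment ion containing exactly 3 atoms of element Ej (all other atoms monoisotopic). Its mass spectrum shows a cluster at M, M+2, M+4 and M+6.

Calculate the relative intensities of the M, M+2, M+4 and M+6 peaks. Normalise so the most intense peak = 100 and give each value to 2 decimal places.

54.66 : 100.00 : 60.98 : 12.39

Expanding (0.6212 + 0.3788)^3:
P(M) = 0.6212^3 = 0.239715
P(M+2) = 3 × 0.6212^2 × 0.3788^1 = 0.438525
P(M+4) = 3 × 0.6212^1 × 0.3788^2 = 0.267407
P(M+6) = 0.3788^3 = 0.054354
The M+2 peak is largest (0.438525); scaling to 100 gives 54.66 : 100.00 : 60.98 : 12.39.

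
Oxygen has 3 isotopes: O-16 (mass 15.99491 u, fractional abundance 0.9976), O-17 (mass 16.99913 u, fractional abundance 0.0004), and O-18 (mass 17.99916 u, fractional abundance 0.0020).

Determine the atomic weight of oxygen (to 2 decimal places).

Ar = Σ fᵢ·mᵢ = 0.9976 × 15.99491 + 0.0004 × 16.99913 + 0.0020 × 17.99916
= 15.956522 + 0.006800 + 0.035998 = 15.999320 u

16.00 u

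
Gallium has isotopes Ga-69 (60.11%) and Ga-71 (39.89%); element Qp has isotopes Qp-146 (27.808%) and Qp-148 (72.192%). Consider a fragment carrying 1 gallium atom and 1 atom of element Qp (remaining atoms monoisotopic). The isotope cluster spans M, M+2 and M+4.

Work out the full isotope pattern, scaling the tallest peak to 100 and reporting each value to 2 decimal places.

Gallium pattern (n=1): 0.6011 : 0.3989
Element Qp pattern (n=1): 0.27808 : 0.72192
Convolve the two distributions (both contribute in 2-u steps):
  M: 0.6011×0.27808 = 0.167154
  M+2: 0.6011×0.72192 + 0.3989×0.27808 = 0.544872
  M+4: 0.3989×0.72192 = 0.287974
Scale to base peak (0.544872) = 100: 30.68 : 100.00 : 52.85

30.68 : 100.00 : 52.85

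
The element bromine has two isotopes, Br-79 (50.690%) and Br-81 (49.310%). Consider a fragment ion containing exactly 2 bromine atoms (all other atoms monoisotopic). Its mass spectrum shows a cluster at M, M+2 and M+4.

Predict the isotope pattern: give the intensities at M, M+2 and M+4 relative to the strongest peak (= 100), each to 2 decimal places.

Each Br atom is independently Br-79 (p = 0.50690) or Br-81 (q = 0.49310); the cluster is the binomial expansion (p + q)^2.
P(M) = 0.50690^2 = 0.256948
P(M+2) = 2 × 0.50690^1 × 0.49310^1 = 0.499905
P(M+4) = 0.49310^2 = 0.243148
The M+2 peak is largest (0.499905); scaling to 100 gives 51.40 : 100.00 : 48.64.

51.40 : 100.00 : 48.64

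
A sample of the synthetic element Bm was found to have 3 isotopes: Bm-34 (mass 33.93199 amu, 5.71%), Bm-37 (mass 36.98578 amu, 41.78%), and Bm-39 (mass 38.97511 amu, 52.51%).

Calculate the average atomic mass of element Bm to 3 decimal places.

The abundance-weighted mean is 0.0571 × 33.93199 + 0.4178 × 36.98578 + 0.5251 × 38.97511
= 1.937517 + 15.452659 + 20.465830 = 37.856006 amu

37.856 amu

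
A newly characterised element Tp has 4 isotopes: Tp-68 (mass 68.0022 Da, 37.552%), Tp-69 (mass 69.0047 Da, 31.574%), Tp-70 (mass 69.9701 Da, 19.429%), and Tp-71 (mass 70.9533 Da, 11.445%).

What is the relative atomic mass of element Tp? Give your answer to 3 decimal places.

The abundance-weighted mean is 0.37552 × 68.0022 + 0.31574 × 69.0047 + 0.19429 × 69.9701 + 0.11445 × 70.9533
= 25.53619 + 21.78754 + 13.59449 + 8.12061 = 69.03883 Da

69.039 Da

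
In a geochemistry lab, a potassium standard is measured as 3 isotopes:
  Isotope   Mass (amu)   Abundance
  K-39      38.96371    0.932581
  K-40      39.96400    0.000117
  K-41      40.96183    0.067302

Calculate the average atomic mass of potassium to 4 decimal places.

Weight each isotope mass by its fractional abundance: 0.932581 × 38.96371 + 0.000117 × 39.96400 + 0.067302 × 40.96183
= 36.336816 + 0.004676 + 2.756813 = 39.098305 amu

39.0983 amu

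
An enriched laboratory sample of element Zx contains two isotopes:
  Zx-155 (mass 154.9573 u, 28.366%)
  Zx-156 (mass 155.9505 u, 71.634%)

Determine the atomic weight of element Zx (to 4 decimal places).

Weight each isotope mass by its fractional abundance: 0.28366 × 154.9573 + 0.71634 × 155.9505
= 43.95519 + 111.71358 = 155.66877 u

155.6688 u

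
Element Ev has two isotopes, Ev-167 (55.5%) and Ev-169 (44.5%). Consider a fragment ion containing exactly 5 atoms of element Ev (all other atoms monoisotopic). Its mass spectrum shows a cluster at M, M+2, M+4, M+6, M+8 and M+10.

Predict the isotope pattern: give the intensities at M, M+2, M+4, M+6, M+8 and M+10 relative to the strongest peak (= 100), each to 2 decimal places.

Expanding (0.555 + 0.445)^5:
P(M) = 0.555^5 = 0.052658
P(M+2) = 5 × 0.555^4 × 0.445^1 = 0.211107
P(M+4) = 10 × 0.555^3 × 0.445^2 = 0.338531
P(M+6) = 10 × 0.555^2 × 0.445^3 = 0.271435
P(M+8) = 5 × 0.555^1 × 0.445^4 = 0.108819
P(M+10) = 0.445^5 = 0.017450
The M+4 peak is largest (0.338531); scaling to 100 gives 15.55 : 62.36 : 100.00 : 80.18 : 32.14 : 5.15.

15.55 : 62.36 : 100.00 : 80.18 : 32.14 : 5.15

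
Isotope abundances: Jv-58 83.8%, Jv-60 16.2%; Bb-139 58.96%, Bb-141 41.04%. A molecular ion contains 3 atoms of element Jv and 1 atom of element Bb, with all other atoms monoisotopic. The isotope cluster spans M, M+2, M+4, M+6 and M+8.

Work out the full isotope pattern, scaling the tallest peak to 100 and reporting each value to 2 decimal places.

Element Jv pattern (n=3): 0.58848047 : 0.34129058 : 0.06597742 : 0.00425153
Element Bb pattern (n=1): 0.5896 : 0.4104
Convolve the two distributions (both contribute in 2-u steps):
  M: 0.58848047×0.5896 = 0.346968
  M+2: 0.58848047×0.4104 + 0.34129058×0.5896 = 0.442737
  M+4: 0.34129058×0.4104 + 0.06597742×0.5896 = 0.178966
  M+6: 0.06597742×0.4104 + 0.00425153×0.5896 = 0.029584
  M+8: 0.00425153×0.4104 = 0.001745
Scale to base peak (0.442737) = 100: 78.37 : 100.00 : 40.42 : 6.68 : 0.39

78.37 : 100.00 : 40.42 : 6.68 : 0.39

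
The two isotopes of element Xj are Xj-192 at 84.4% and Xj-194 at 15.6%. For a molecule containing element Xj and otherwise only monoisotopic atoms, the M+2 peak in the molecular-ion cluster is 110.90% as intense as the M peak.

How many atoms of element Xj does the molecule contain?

6

The M+2/M ratio from n Xj atoms is n · q/p = n · 0.156/0.844.
n = 1.1090 × 0.844/0.156 = 6.00 ≈ 6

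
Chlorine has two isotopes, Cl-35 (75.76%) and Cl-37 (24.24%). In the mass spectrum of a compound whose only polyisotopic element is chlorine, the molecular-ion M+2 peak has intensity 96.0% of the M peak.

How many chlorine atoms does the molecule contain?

3

With n Cl atoms, P(M+2)/P(M) = C(n,1)·p^(n−1)q / p^n = n·q/p = n · 0.2424/0.7576.
n = 0.960 × 0.7576/0.2424 = 3.00 ≈ 3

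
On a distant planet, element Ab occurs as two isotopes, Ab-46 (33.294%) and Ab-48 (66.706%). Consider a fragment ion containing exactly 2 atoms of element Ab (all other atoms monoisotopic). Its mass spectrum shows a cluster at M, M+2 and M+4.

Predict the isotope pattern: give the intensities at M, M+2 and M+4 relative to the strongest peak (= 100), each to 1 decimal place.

The 2 Ab atoms are independent, so intensities follow the terms of (0.33294 + 0.66706)^2.
P(M) = 0.33294^2 = 0.110849
P(M+2) = 2 × 0.33294^1 × 0.66706^1 = 0.444182
P(M+4) = 0.66706^2 = 0.444969
The M+4 peak is largest (0.444969); scaling to 100 gives 24.9 : 99.8 : 100.0.

24.9 : 99.8 : 100.0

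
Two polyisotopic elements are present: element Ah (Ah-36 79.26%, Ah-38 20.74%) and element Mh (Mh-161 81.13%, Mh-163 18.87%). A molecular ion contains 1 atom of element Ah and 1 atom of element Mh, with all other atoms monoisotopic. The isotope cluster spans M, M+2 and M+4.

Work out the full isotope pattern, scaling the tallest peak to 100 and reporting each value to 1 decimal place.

100.0 : 49.4 : 6.1

Element Ah pattern (n=1): 0.7926 : 0.2074
Element Mh pattern (n=1): 0.8113 : 0.1887
Convolve the two distributions (both contribute in 2-u steps):
  M: 0.7926×0.8113 = 0.643036
  M+2: 0.7926×0.1887 + 0.2074×0.8113 = 0.317827
  M+4: 0.2074×0.1887 = 0.039136
Scale to base peak (0.643036) = 100: 100.0 : 49.4 : 6.1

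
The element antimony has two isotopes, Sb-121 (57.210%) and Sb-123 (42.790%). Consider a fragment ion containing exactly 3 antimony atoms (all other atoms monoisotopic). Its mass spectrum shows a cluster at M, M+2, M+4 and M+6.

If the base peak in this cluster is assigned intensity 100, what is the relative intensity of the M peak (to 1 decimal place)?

(0.57210 + 0.42790)^3 gives M 0.1872, M+2 0.4202, M+4 0.3143, M+6 0.0783; the largest is M+2.
P(M+2) = C(3,1) × 0.57210^2 × 0.42790^1 = 3 × 0.32729841 × 0.4279 = 0.420153 (base)
P(M) = C(3,0) × 0.57210^3 × 0.42790^0 = 1 × 0.18724742 × 1.0000 = 0.187247
Relative intensity = 0.187247 / 0.420153 × 100 = 44.6

44.6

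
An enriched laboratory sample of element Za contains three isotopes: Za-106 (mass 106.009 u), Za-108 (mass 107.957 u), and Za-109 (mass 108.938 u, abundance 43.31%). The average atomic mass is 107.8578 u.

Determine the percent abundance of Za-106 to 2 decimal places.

26.90%

Let x and y be the fractions of Za-106 and Za-108. Then x + y = 1 − 0.4331 = 0.5669 and 106.009x + 107.957y = 107.8578 − 0.4331×108.938 = 60.6767522.
Substituting: 106.009x + 107.957(0.5669 − x) = 60.6767522
(106.009 − 107.957)x = -0.5240711  ⇒  x = 0.26903, y = 0.29787
Za-106: 26.90%, Za-108: 29.79%.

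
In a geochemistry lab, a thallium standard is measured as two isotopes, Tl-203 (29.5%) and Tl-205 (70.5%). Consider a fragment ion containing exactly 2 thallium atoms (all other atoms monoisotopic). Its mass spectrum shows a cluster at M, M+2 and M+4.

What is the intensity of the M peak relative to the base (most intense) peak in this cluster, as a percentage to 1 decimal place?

17.5%

Term probabilities: M 0.0870, M+2 0.4160, M+4 0.4970. Base peak = M+4.
P(M+4) = C(2,2) × 0.295^0 × 0.705^2 = 1 × 1.0000 × 0.497025 = 0.497025 (base)
P(M) = C(2,0) × 0.295^2 × 0.705^0 = 1 × 0.087025 × 1.0000 = 0.087025
Relative intensity = 0.087025 / 0.497025 × 100 = 17.5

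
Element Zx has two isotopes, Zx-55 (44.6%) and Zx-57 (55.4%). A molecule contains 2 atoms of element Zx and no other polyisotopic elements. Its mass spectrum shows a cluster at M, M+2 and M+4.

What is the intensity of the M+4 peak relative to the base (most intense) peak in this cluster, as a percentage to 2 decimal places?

Term probabilities: M 0.1989, M+2 0.4942, M+4 0.3069. Base peak = M+2.
P(M+2) = C(2,1) × 0.446^1 × 0.554^1 = 2 × 0.4460 × 0.5540 = 0.494168 (base)
P(M+4) = C(2,2) × 0.446^0 × 0.554^2 = 1 × 1.0000 × 0.306916 = 0.306916
Relative intensity = 0.306916 / 0.494168 × 100 = 62.11

62.11%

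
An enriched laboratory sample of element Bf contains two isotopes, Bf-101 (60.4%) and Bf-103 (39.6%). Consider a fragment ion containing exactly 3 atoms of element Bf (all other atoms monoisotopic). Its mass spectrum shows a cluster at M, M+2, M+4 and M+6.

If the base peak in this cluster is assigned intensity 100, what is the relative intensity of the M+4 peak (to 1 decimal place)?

Binomial terms of (0.604 + 0.396)^3: M 0.2203, M+2 0.4334, M+4 0.2842, M+6 0.0621 → M+2 is the base peak.
P(M+2) = C(3,1) × 0.604^2 × 0.396^1 = 3 × 0.364816 × 0.3960 = 0.433401 (base)
P(M+4) = C(3,2) × 0.604^1 × 0.396^2 = 3 × 0.6040 × 0.156816 = 0.284151
Relative intensity = 0.284151 / 0.433401 × 100 = 65.6

65.6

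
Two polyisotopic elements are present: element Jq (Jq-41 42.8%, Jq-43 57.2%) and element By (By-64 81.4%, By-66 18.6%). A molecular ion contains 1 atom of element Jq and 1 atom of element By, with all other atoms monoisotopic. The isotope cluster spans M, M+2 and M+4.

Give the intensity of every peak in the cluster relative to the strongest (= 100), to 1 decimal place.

Element Jq pattern (n=1): 0.4280 : 0.5720
Element By pattern (n=1): 0.8140 : 0.1860
Convolve the two distributions (both contribute in 2-u steps):
  M: 0.4280×0.8140 = 0.348392
  M+2: 0.4280×0.1860 + 0.5720×0.8140 = 0.545216
  M+4: 0.5720×0.1860 = 0.106392
Scale to base peak (0.545216) = 100: 63.9 : 100.0 : 19.5

63.9 : 100.0 : 19.5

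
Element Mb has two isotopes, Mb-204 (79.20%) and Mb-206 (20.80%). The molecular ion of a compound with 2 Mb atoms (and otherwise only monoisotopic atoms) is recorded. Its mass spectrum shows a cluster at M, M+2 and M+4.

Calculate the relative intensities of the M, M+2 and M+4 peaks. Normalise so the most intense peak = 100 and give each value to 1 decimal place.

100.0 : 52.5 : 6.9

Each Mb atom is independently Mb-204 (p = 0.7920) or Mb-206 (q = 0.2080); the cluster is the binomial expansion (p + q)^2.
P(M) = 0.7920^2 = 0.627264
P(M+2) = 2 × 0.7920^1 × 0.2080^1 = 0.329472
P(M+4) = 0.2080^2 = 0.043264
The M peak is largest (0.627264); scaling to 100 gives 100.0 : 52.5 : 6.9.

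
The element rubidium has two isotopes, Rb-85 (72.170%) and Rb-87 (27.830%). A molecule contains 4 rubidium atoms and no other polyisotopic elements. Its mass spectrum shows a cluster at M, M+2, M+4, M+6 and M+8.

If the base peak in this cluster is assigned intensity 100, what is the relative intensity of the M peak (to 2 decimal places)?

64.83

Term probabilities: M 0.2713, M+2 0.4184, M+4 0.2420, M+6 0.0622, M+8 0.0060. Base peak = M+2.
P(M+2) = C(4,1) × 0.72170^3 × 0.27830^1 = 4 × 0.37589809 × 0.2783 = 0.418450 (base)
P(M) = C(4,0) × 0.72170^4 × 0.27830^0 = 1 × 0.27128565 × 1.0000 = 0.271286
Relative intensity = 0.271286 / 0.418450 × 100 = 64.83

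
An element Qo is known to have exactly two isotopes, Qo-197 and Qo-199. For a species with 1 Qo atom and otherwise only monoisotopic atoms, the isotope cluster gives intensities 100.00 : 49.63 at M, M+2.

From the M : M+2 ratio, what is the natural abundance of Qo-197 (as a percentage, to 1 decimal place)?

66.8%

Let p = fractional abundance of Qo-197. I(M+2)/I(M) = [C(1,1)·p^0·(1−p)] / p^1 = 1·(1−p)/p = 49.63/100.00 = 0.4963
(1−p)/p = 0.4963/1 = 0.4963  ⇒  p = 1/(1 + 0.4963) = 0.6683
Qo-197: 66.8%, Qo-199: 33.2%.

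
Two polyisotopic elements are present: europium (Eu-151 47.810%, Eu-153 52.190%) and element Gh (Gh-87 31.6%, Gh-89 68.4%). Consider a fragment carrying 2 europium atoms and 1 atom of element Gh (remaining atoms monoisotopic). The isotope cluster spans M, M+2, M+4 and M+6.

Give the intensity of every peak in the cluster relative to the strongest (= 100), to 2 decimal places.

16.90 : 73.48 : 100.00 : 43.59

Europium pattern (n=2): 0.22857961 : 0.49904078 : 0.27237961
Element Gh pattern (n=1): 0.3160 : 0.6840
Convolve the two distributions (both contribute in 2-u steps):
  M: 0.22857961×0.3160 = 0.072231
  M+2: 0.22857961×0.6840 + 0.49904078×0.3160 = 0.314045
  M+4: 0.49904078×0.6840 + 0.27237961×0.3160 = 0.427416
  M+6: 0.27237961×0.6840 = 0.186308
Scale to base peak (0.427416) = 100: 16.90 : 73.48 : 100.00 : 43.59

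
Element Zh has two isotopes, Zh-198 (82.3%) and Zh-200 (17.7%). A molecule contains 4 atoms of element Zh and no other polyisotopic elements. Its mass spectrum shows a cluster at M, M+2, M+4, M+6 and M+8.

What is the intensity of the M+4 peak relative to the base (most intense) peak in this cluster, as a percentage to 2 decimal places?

Binomial terms of (0.823 + 0.177)^4: M 0.4588, M+2 0.3947, M+4 0.1273, M+6 0.0183, M+8 0.0010 → M is the base peak.
P(M) = C(4,0) × 0.823^4 × 0.177^0 = 1 × 0.45877457 × 1.0000 = 0.458775 (base)
P(M+4) = C(4,2) × 0.823^2 × 0.177^2 = 6 × 0.677329 × 0.031329 = 0.127320
Relative intensity = 0.127320 / 0.458775 × 100 = 27.75

27.75%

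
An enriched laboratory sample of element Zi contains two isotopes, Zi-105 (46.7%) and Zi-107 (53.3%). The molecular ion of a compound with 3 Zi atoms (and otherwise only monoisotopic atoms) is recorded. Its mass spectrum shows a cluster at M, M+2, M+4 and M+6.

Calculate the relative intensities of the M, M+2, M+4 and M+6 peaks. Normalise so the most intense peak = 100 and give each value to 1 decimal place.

25.6 : 87.6 : 100.0 : 38.0

Each Zi atom is independently Zi-105 (p = 0.467) or Zi-107 (q = 0.533); the cluster is the binomial expansion (p + q)^3.
P(M) = 0.467^3 = 0.101848
P(M+2) = 3 × 0.467^2 × 0.533^1 = 0.348724
P(M+4) = 3 × 0.467^1 × 0.533^2 = 0.398009
P(M+6) = 0.533^3 = 0.151419
The M+4 peak is largest (0.398009); scaling to 100 gives 25.6 : 87.6 : 100.0 : 38.0.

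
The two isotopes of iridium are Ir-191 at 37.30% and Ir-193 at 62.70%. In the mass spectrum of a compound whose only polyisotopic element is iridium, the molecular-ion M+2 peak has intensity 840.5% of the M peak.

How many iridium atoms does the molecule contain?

The M+2/M ratio from n Ir atoms is n · q/p = n · 0.6270/0.3730.
n = 8.405 × 0.3730/0.6270 = 5.00 ≈ 5

5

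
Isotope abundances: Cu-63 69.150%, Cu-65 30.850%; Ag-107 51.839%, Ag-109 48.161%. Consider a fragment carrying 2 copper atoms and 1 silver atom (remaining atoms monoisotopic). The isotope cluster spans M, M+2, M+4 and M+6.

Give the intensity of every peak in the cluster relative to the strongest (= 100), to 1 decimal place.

54.9 : 100.0 : 56.4 : 10.2

Copper pattern (n=2): 0.47817225 : 0.4266555 : 0.09517225
Silver pattern (n=1): 0.51839 : 0.48161
Convolve the two distributions (both contribute in 2-u steps):
  M: 0.47817225×0.51839 = 0.247880
  M+2: 0.47817225×0.48161 + 0.4266555×0.51839 = 0.451466
  M+4: 0.4266555×0.48161 + 0.09517225×0.51839 = 0.254818
  M+6: 0.09517225×0.48161 = 0.045836
Scale to base peak (0.451466) = 100: 54.9 : 100.0 : 56.4 : 10.2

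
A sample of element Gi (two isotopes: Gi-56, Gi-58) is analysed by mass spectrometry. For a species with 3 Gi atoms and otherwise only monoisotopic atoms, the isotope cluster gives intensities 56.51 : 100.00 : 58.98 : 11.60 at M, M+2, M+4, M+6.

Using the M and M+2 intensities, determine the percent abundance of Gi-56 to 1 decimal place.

62.9%

Let p = fractional abundance of Gi-56. I(M+2)/I(M) = [C(3,1)·p^2·(1−p)] / p^3 = 3·(1−p)/p = 100.00/56.51 = 1.7696
(1−p)/p = 1.7696/3 = 0.5899  ⇒  p = 1/(1 + 0.5899) = 0.6290
Gi-56: 62.9%, Gi-58: 37.1%.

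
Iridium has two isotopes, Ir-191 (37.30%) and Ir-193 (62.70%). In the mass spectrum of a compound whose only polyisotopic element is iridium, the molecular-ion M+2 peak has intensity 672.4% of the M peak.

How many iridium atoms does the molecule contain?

The M+2/M ratio from n Ir atoms is n · q/p = n · 0.6270/0.3730.
n = 6.724 × 0.3730/0.6270 = 4.00 ≈ 4

4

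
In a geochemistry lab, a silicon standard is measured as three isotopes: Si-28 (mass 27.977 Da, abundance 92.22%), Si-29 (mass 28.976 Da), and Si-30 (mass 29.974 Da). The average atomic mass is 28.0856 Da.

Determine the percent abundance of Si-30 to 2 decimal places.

The remaining 7.78% is split between Si-29 (fraction x) and Si-30 (fraction 0.0778 − x).
Substituting: 28.976x + 29.974(0.0778 − x) = 2.2852106
(28.976 − 29.974)x = -0.0467666  ⇒  x = 0.04686, y = 0.03094
Si-29: 4.69%, Si-30: 3.09%.

3.09%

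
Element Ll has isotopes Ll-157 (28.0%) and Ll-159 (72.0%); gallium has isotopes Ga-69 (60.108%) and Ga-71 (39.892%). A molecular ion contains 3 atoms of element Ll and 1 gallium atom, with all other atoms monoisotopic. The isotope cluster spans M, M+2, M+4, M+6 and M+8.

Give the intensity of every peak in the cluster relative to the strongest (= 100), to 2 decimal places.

3.31 : 27.77 : 82.73 : 100.00 : 37.41

Element Ll pattern (n=3): 0.021952 : 0.169344 : 0.435456 : 0.373248
Gallium pattern (n=1): 0.60108 : 0.39892
Convolve the two distributions (both contribute in 2-u steps):
  M: 0.021952×0.60108 = 0.013195
  M+2: 0.021952×0.39892 + 0.169344×0.60108 = 0.110546
  M+4: 0.169344×0.39892 + 0.435456×0.60108 = 0.329299
  M+6: 0.435456×0.39892 + 0.373248×0.60108 = 0.398064
  M+8: 0.373248×0.39892 = 0.148896
Scale to base peak (0.398064) = 100: 3.31 : 27.77 : 82.73 : 100.00 : 37.41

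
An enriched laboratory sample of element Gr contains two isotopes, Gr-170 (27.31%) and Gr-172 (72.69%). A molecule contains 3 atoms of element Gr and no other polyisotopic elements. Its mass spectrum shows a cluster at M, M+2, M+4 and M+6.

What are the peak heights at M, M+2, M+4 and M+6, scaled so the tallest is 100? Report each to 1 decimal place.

Each Gr atom is independently Gr-170 (p = 0.2731) or Gr-172 (q = 0.7269); the cluster is the binomial expansion (p + q)^3.
P(M) = 0.2731^3 = 0.020369
P(M+2) = 3 × 0.2731^2 × 0.7269^1 = 0.162644
P(M+4) = 3 × 0.2731^1 × 0.7269^2 = 0.432905
P(M+6) = 0.7269^3 = 0.384082
The M+4 peak is largest (0.432905); scaling to 100 gives 4.7 : 37.6 : 100.0 : 88.7.

4.7 : 37.6 : 100.0 : 88.7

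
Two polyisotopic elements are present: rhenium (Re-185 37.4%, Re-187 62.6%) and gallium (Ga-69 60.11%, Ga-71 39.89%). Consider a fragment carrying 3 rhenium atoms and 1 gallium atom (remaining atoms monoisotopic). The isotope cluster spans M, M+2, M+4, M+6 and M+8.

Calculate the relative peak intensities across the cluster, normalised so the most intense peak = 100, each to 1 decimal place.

8.5 : 48.4 : 100.0 : 87.5 : 26.5

Rhenium pattern (n=3): 0.05231362 : 0.26268713 : 0.43968487 : 0.24531438
Gallium pattern (n=1): 0.6011 : 0.3989
Convolve the two distributions (both contribute in 2-u steps):
  M: 0.05231362×0.6011 = 0.031446
  M+2: 0.05231362×0.3989 + 0.26268713×0.6011 = 0.178769
  M+4: 0.26268713×0.3989 + 0.43968487×0.6011 = 0.369080
  M+6: 0.43968487×0.3989 + 0.24531438×0.6011 = 0.322849
  M+8: 0.24531438×0.3989 = 0.097856
Scale to base peak (0.369080) = 100: 8.5 : 48.4 : 100.0 : 87.5 : 26.5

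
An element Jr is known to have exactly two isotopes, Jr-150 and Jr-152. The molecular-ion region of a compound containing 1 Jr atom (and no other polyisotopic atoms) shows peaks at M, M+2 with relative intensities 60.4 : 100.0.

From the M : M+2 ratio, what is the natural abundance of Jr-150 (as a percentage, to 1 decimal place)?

37.7%

Write p for the Jr-150 fraction. I(M+2)/I(M) = [C(1,1)·p^0·(1−p)] / p^1 = 1·(1−p)/p = 100.0/60.4 = 1.6556
(1−p)/p = 1.6556/1 = 1.6556  ⇒  p = 1/(1 + 1.6556) = 0.3766
Jr-150: 37.7%, Jr-152: 62.3%.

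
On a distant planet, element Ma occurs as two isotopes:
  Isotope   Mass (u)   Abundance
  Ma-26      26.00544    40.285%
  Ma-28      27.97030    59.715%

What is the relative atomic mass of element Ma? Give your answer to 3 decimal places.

27.179 u

Weight each isotope mass by its fractional abundance: 0.40285 × 26.00544 + 0.59715 × 27.97030
= 10.476292 + 16.702465 = 27.178757 u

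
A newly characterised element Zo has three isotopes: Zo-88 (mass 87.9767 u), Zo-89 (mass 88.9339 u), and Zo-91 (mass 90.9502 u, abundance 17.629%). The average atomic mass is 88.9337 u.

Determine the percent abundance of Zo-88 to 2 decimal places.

The remaining 82.371% is split between Zo-88 (fraction x) and Zo-89 (fraction 0.82371 − x).
Substituting: 87.9767x + 88.9339(0.82371 − x) = 72.900089242
(87.9767 − 88.9339)x = -0.355653527  ⇒  x = 0.37156, y = 0.45215
Zo-88: 37.16%, Zo-89: 45.22%.

37.16%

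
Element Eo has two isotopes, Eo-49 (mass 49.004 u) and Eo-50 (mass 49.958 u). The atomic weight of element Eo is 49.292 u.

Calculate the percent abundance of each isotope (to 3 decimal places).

Eo-49: 69.811%, Eo-50: 30.189%

With x = fraction of Eo-49 (so Eo-50 is 1 − x):
49.004·x + 49.958·(1 − x) = 49.292
(49.004 − 49.958)·x = 49.292 − 49.958
x = -0.666 / -0.954 = 0.69811 → 69.811% Eo-49, 30.189% Eo-50.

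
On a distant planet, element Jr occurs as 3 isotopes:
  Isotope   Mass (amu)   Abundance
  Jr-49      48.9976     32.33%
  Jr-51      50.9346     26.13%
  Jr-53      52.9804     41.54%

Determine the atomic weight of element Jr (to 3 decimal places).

51.158 amu

Weight each isotope mass by its fractional abundance: 0.3233 × 48.9976 + 0.2613 × 50.9346 + 0.4154 × 52.9804
= 15.84092 + 13.30921 + 22.00806 = 51.15819 amu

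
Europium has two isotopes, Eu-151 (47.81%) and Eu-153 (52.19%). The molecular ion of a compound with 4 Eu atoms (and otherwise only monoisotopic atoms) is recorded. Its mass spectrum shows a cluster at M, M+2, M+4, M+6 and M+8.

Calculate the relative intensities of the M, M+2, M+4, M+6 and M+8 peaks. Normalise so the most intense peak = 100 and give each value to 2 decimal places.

Each Eu atom is independently Eu-151 (p = 0.4781) or Eu-153 (q = 0.5219); the cluster is the binomial expansion (p + q)^4.
P(M) = 0.4781^4 = 0.052249
P(M+2) = 4 × 0.4781^3 × 0.5219^1 = 0.228141
P(M+4) = 6 × 0.4781^2 × 0.5219^2 = 0.373563
P(M+6) = 4 × 0.4781^1 × 0.5219^3 = 0.271857
P(M+8) = 0.5219^4 = 0.074191
The M+4 peak is largest (0.373563); scaling to 100 gives 13.99 : 61.07 : 100.00 : 72.77 : 19.86.

13.99 : 61.07 : 100.00 : 72.77 : 19.86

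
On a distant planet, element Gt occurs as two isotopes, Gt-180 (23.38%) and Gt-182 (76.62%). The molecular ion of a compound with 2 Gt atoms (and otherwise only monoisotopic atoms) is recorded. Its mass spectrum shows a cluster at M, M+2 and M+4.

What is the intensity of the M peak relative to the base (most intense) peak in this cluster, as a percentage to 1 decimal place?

9.3%

(0.2338 + 0.7662)^2 gives M 0.0547, M+2 0.3583, M+4 0.5871; the largest is M+4.
P(M+4) = C(2,2) × 0.2338^0 × 0.7662^2 = 1 × 1.0000 × 0.58706244 = 0.587062 (base)
P(M) = C(2,0) × 0.2338^2 × 0.7662^0 = 1 × 0.05466244 × 1.0000 = 0.054662
Relative intensity = 0.054662 / 0.587062 × 100 = 9.3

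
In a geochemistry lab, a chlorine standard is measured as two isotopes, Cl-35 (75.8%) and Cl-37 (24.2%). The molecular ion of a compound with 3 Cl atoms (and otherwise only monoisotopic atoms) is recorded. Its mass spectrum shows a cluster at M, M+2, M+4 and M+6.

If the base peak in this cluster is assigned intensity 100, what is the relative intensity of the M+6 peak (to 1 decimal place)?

3.3

Term probabilities: M 0.4355, M+2 0.4171, M+4 0.1332, M+6 0.0142. Base peak = M.
P(M) = C(3,0) × 0.758^3 × 0.242^0 = 1 × 0.43551951 × 1.0000 = 0.435520 (base)
P(M+6) = C(3,3) × 0.758^0 × 0.242^3 = 1 × 1.0000 × 0.01417249 = 0.014172
Relative intensity = 0.014172 / 0.435520 × 100 = 3.3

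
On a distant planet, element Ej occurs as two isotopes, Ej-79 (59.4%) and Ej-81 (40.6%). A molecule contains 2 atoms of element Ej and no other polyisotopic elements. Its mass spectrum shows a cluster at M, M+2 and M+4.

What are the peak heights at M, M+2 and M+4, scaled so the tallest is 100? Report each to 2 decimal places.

Expanding (0.594 + 0.406)^2:
P(M) = 0.594^2 = 0.352836
P(M+2) = 2 × 0.594^1 × 0.406^1 = 0.482328
P(M+4) = 0.406^2 = 0.164836
The M+2 peak is largest (0.482328); scaling to 100 gives 73.15 : 100.00 : 34.18.

73.15 : 100.00 : 34.18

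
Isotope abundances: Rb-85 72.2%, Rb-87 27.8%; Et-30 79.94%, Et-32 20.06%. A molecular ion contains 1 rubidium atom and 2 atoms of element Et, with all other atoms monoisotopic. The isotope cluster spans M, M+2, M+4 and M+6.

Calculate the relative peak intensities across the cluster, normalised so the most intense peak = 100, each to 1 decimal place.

100.0 : 88.7 : 25.6 : 2.4

Rubidium pattern (n=1): 0.7220 : 0.2780
Element Et pattern (n=2): 0.63904036 : 0.32071928 : 0.04024036
Convolve the two distributions (both contribute in 2-u steps):
  M: 0.7220×0.63904036 = 0.461387
  M+2: 0.7220×0.32071928 + 0.2780×0.63904036 = 0.409213
  M+4: 0.7220×0.04024036 + 0.2780×0.32071928 = 0.118213
  M+6: 0.2780×0.04024036 = 0.011187
Scale to base peak (0.461387) = 100: 100.0 : 88.7 : 25.6 : 2.4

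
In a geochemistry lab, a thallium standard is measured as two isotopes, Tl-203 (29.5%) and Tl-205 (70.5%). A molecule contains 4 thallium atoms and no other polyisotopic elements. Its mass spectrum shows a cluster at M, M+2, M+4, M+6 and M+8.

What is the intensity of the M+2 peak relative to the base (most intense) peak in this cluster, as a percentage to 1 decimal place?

Term probabilities: M 0.0076, M+2 0.0724, M+4 0.2595, M+6 0.4135, M+8 0.2470. Base peak = M+6.
P(M+6) = C(4,3) × 0.295^1 × 0.705^3 = 4 × 0.2950 × 0.35040263 = 0.413475 (base)
P(M+2) = C(4,1) × 0.295^3 × 0.705^1 = 4 × 0.02567237 × 0.7050 = 0.072396
Relative intensity = 0.072396 / 0.413475 × 100 = 17.5

17.5%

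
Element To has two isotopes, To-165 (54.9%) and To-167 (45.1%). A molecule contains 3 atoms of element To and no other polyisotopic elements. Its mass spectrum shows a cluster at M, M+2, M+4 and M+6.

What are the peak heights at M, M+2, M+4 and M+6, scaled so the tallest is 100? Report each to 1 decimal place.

Each To atom is independently To-165 (p = 0.549) or To-167 (q = 0.451); the cluster is the binomial expansion (p + q)^3.
P(M) = 0.549^3 = 0.165469
P(M+2) = 3 × 0.549^2 × 0.451^1 = 0.407796
P(M+4) = 3 × 0.549^1 × 0.451^2 = 0.335001
P(M+6) = 0.451^3 = 0.091734
The M+2 peak is largest (0.407796); scaling to 100 gives 40.6 : 100.0 : 82.1 : 22.5.

40.6 : 100.0 : 82.1 : 22.5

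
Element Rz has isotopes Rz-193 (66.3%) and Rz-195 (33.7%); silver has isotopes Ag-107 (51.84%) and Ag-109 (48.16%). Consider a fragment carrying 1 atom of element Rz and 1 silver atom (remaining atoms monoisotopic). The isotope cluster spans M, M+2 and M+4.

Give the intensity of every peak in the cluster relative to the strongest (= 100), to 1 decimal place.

Element Rz pattern (n=1): 0.6630 : 0.3370
Silver pattern (n=1): 0.5184 : 0.4816
Convolve the two distributions (both contribute in 2-u steps):
  M: 0.6630×0.5184 = 0.343699
  M+2: 0.6630×0.4816 + 0.3370×0.5184 = 0.494002
  M+4: 0.3370×0.4816 = 0.162299
Scale to base peak (0.494002) = 100: 69.6 : 100.0 : 32.9

69.6 : 100.0 : 32.9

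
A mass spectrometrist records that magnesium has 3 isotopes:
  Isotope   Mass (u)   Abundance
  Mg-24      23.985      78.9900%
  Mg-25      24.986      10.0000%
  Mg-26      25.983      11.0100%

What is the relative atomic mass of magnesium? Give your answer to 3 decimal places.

Ar = Σ fᵢ·mᵢ = 0.789900 × 23.985 + 0.100000 × 24.986 + 0.110100 × 25.983
= 18.9458 + 2.4986 + 2.8607 = 24.3051 u

24.305 u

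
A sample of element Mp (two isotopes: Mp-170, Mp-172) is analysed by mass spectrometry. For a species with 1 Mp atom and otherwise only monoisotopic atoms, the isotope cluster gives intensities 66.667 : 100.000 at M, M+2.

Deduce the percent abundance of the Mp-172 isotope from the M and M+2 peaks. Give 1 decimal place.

60.0%

Write p for the Mp-170 fraction. I(M+2)/I(M) = [C(1,1)·p^0·(1−p)] / p^1 = 1·(1−p)/p = 100.000/66.667 = 1.5000
(1−p)/p = 1.5000/1 = 1.5000  ⇒  p = 1/(1 + 1.5000) = 0.4000
Mp-170: 40.0%, Mp-172: 60.0%.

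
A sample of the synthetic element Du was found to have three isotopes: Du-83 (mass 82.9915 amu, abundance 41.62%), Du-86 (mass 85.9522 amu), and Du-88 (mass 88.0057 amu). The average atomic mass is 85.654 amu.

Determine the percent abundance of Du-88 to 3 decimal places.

The remaining 58.38% is split between Du-86 (fraction x) and Du-88 (fraction 0.5838 − x).
Substituting: 85.9522x + 88.0057(0.5838 − x) = 51.1129377
(85.9522 − 88.0057)x = -0.26478996  ⇒  x = 0.12895, y = 0.45485
Du-86: 12.895%, Du-88: 45.485%.

45.485%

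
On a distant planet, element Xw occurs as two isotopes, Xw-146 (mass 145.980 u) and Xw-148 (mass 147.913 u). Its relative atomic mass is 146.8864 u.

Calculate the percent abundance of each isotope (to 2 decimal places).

With x = fraction of Xw-146 (so Xw-148 is 1 − x):
145.980·x + 147.913·(1 − x) = 146.8864
(145.980 − 147.913)·x = 146.8864 − 147.913
x = -1.0266 / -1.933 = 0.53109 → 53.11% Xw-146, 46.89% Xw-148.

Xw-146: 53.11%, Xw-148: 46.89%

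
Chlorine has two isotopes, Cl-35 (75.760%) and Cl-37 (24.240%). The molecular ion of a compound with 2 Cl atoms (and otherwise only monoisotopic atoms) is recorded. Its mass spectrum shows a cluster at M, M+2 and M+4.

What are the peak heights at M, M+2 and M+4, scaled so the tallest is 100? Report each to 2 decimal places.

Each Cl atom is independently Cl-35 (p = 0.75760) or Cl-37 (q = 0.24240); the cluster is the binomial expansion (p + q)^2.
P(M) = 0.75760^2 = 0.573958
P(M+2) = 2 × 0.75760^1 × 0.24240^1 = 0.367284
P(M+4) = 0.24240^2 = 0.058758
The M peak is largest (0.573958); scaling to 100 gives 100.00 : 63.99 : 10.24.

100.00 : 63.99 : 10.24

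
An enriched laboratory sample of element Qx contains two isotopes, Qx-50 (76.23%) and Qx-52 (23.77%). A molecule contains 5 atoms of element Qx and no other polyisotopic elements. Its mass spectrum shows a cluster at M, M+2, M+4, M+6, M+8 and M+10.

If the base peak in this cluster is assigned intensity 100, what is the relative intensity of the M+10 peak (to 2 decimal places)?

0.19

Term probabilities: M 0.2574, M+2 0.4013, M+4 0.2503, M+6 0.0780, M+8 0.0122, M+10 0.0008. Base peak = M+2.
P(M+2) = C(5,1) × 0.7623^4 × 0.2377^1 = 5 × 0.33767871 × 0.2377 = 0.401331 (base)
P(M+10) = C(5,5) × 0.7623^0 × 0.2377^5 = 1 × 1.0000 × 0.00075883 = 0.000759
Relative intensity = 0.000759 / 0.401331 × 100 = 0.19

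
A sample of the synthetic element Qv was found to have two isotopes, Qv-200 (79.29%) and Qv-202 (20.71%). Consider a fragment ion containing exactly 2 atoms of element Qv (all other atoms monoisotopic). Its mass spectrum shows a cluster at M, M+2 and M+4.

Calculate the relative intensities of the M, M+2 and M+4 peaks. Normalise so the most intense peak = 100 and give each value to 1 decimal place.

Each Qv atom is independently Qv-200 (p = 0.7929) or Qv-202 (q = 0.2071); the cluster is the binomial expansion (p + q)^2.
P(M) = 0.7929^2 = 0.628690
P(M+2) = 2 × 0.7929^1 × 0.2071^1 = 0.328419
P(M+4) = 0.2071^2 = 0.042890
The M peak is largest (0.628690); scaling to 100 gives 100.0 : 52.2 : 6.8.

100.0 : 52.2 : 6.8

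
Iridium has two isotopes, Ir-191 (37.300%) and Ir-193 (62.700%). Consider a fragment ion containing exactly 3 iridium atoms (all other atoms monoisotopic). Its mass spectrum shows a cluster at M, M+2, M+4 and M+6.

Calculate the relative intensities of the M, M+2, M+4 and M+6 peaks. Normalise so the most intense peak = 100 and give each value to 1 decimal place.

11.8 : 59.5 : 100.0 : 56.0

The 3 Ir atoms are independent, so intensities follow the terms of (0.37300 + 0.62700)^3.
P(M) = 0.37300^3 = 0.051895
P(M+2) = 3 × 0.37300^2 × 0.62700^1 = 0.261702
P(M+4) = 3 × 0.37300^1 × 0.62700^2 = 0.439911
P(M+6) = 0.62700^3 = 0.246492
The M+4 peak is largest (0.439911); scaling to 100 gives 11.8 : 59.5 : 100.0 : 56.0.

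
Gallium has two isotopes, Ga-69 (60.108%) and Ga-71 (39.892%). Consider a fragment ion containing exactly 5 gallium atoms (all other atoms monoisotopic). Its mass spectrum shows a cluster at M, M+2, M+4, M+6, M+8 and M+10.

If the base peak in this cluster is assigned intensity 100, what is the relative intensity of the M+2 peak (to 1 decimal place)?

75.3

Binomial terms of (0.60108 + 0.39892)^5: M 0.0785, M+2 0.2604, M+4 0.3456, M+6 0.2294, M+8 0.0761, M+10 0.0101 → M+4 is the base peak.
P(M+4) = C(5,2) × 0.60108^3 × 0.39892^2 = 10 × 0.2171685 × 0.15913717 = 0.345596 (base)
P(M+2) = C(5,1) × 0.60108^4 × 0.39892^1 = 5 × 0.13053564 × 0.39892 = 0.260366
Relative intensity = 0.260366 / 0.345596 × 100 = 75.3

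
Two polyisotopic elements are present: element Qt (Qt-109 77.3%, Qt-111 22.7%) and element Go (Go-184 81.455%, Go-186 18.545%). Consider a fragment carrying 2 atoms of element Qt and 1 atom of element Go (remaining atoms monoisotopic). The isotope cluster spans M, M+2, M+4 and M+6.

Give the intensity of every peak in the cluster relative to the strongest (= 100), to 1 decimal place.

100.0 : 81.5 : 22.0 : 2.0

Element Qt pattern (n=2): 0.597529 : 0.350942 : 0.051529
Element Go pattern (n=1): 0.81455 : 0.18545
Convolve the two distributions (both contribute in 2-u steps):
  M: 0.597529×0.81455 = 0.486717
  M+2: 0.597529×0.18545 + 0.350942×0.81455 = 0.396672
  M+4: 0.350942×0.18545 + 0.051529×0.81455 = 0.107055
  M+6: 0.051529×0.18545 = 0.009556
Scale to base peak (0.486717) = 100: 100.0 : 81.5 : 22.0 : 2.0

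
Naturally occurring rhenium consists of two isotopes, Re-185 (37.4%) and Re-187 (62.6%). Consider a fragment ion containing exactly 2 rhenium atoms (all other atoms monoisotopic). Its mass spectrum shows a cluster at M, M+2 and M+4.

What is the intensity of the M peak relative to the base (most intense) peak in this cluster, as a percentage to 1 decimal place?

29.9%

Term probabilities: M 0.1399, M+2 0.4682, M+4 0.3919. Base peak = M+2.
P(M+2) = C(2,1) × 0.374^1 × 0.626^1 = 2 × 0.3740 × 0.6260 = 0.468248 (base)
P(M) = C(2,0) × 0.374^2 × 0.626^0 = 1 × 0.139876 × 1.0000 = 0.139876
Relative intensity = 0.139876 / 0.468248 × 100 = 29.9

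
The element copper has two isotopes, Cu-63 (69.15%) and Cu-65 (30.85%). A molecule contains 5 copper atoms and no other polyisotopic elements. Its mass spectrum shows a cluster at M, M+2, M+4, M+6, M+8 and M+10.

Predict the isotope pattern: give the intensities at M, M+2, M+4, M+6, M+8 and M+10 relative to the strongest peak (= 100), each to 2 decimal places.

44.83 : 100.00 : 89.23 : 39.81 : 8.88 : 0.79

Expanding (0.6915 + 0.3085)^5:
P(M) = 0.6915^5 = 0.158111
P(M+2) = 5 × 0.6915^4 × 0.3085^1 = 0.352691
P(M+4) = 10 × 0.6915^3 × 0.3085^2 = 0.314693
P(M+6) = 10 × 0.6915^2 × 0.3085^3 = 0.140394
P(M+8) = 5 × 0.6915^1 × 0.3085^4 = 0.031317
P(M+10) = 0.3085^5 = 0.002794
The M+2 peak is largest (0.352691); scaling to 100 gives 44.83 : 100.00 : 89.23 : 39.81 : 8.88 : 0.79.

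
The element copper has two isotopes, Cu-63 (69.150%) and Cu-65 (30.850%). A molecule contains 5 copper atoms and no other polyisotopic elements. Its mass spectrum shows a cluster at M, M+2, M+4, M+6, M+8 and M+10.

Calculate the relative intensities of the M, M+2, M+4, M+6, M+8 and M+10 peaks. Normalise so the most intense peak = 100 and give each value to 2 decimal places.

The 5 Cu atoms are independent, so intensities follow the terms of (0.69150 + 0.30850)^5.
P(M) = 0.69150^5 = 0.158111
P(M+2) = 5 × 0.69150^4 × 0.30850^1 = 0.352691
P(M+4) = 10 × 0.69150^3 × 0.30850^2 = 0.314693
P(M+6) = 10 × 0.69150^2 × 0.30850^3 = 0.140394
P(M+8) = 5 × 0.69150^1 × 0.30850^4 = 0.031317
P(M+10) = 0.30850^5 = 0.002794
The M+2 peak is largest (0.352691); scaling to 100 gives 44.83 : 100.00 : 89.23 : 39.81 : 8.88 : 0.79.

44.83 : 100.00 : 89.23 : 39.81 : 8.88 : 0.79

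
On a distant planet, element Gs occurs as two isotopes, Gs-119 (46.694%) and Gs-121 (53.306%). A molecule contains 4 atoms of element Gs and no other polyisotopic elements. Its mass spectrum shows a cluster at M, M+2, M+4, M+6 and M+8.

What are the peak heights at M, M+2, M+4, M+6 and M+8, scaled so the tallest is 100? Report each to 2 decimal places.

Expanding (0.46694 + 0.53306)^4:
P(M) = 0.46694^4 = 0.047538
P(M+2) = 4 × 0.46694^3 × 0.53306^1 = 0.217080
P(M+4) = 6 × 0.46694^2 × 0.53306^2 = 0.371728
P(M+6) = 4 × 0.46694^1 × 0.53306^3 = 0.282911
P(M+8) = 0.53306^4 = 0.080743
The M+4 peak is largest (0.371728); scaling to 100 gives 12.79 : 58.40 : 100.00 : 76.11 : 21.72.

12.79 : 58.40 : 100.00 : 76.11 : 21.72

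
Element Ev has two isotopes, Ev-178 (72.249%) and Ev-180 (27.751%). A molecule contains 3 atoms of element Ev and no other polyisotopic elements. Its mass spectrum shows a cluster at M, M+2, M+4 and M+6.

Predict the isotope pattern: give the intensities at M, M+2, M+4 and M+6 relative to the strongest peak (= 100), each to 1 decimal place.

Each Ev atom is independently Ev-178 (p = 0.72249) or Ev-180 (q = 0.27751); the cluster is the binomial expansion (p + q)^3.
P(M) = 0.72249^3 = 0.377134
P(M+2) = 3 × 0.72249^2 × 0.27751^1 = 0.434574
P(M+4) = 3 × 0.72249^1 × 0.27751^2 = 0.166921
P(M+6) = 0.27751^3 = 0.021372
The M+2 peak is largest (0.434574); scaling to 100 gives 86.8 : 100.0 : 38.4 : 4.9.

86.8 : 100.0 : 38.4 : 4.9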